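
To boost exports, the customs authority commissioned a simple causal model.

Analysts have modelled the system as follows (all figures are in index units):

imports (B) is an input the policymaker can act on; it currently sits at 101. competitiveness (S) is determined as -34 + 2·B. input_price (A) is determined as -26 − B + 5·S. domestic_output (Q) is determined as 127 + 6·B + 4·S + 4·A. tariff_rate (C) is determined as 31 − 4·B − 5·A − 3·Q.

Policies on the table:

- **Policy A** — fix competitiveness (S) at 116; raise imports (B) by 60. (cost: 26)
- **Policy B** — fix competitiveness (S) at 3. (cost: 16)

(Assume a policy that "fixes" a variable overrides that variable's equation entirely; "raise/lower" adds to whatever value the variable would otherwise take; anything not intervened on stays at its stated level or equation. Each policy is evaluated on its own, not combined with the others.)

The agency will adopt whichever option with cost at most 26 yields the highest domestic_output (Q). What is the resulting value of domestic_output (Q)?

3129

Policy A (S := 116, B + 60):
  B = 101 + 60 = 161
  S = 116
  A = -26 − 161 + 5·116 = 393
  Q = 127 + 6·161 + 4·116 + 4·393 = 3129
Policy B (S := 3):
  B = 101
  S = 3
  A = -26 − 101 + 5·3 = -112
  Q = 127 + 6·101 + 4·3 + 4·(-112) = 297
Comparing — Policy A: Q=3129, Policy B: Q=297. Highest is 3129 (Policy A).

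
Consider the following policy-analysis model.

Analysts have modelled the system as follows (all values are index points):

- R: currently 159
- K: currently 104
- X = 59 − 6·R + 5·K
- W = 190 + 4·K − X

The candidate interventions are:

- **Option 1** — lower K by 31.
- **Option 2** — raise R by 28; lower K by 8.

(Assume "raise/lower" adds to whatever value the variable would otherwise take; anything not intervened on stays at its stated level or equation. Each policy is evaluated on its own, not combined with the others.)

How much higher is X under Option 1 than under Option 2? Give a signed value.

Option 1 (K − 31):
  R = 159
  K = 104 − 31 = 73
  X = 59 − 6·159 + 5·73 = -530
Option 2 (R + 28, K − 8):
  R = 159 + 28 = 187
  K = 104 − 8 = 96
  X = 59 − 6·187 + 5·96 = -583
X: -530 − (-583) = 53

53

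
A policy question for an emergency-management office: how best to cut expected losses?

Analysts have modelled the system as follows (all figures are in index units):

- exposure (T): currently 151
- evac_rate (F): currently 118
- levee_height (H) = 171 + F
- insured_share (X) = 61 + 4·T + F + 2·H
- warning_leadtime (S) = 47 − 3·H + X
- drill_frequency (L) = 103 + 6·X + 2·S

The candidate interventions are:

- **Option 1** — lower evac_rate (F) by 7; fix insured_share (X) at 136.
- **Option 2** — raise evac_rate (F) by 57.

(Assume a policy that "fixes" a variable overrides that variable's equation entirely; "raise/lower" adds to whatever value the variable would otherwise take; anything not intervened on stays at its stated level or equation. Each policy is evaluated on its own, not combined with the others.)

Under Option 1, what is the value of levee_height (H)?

282

Option 1 (F − 7, X := 136):
  F = 118 − 7 = 111
  H = 171 + 111 = 282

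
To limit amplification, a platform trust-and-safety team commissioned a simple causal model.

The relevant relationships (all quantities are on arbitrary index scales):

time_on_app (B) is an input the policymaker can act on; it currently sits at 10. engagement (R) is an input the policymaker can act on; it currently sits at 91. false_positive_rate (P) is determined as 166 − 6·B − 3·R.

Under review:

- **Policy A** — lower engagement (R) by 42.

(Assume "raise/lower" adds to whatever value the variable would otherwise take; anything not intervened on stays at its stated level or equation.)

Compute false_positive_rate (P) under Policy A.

-41

Policy A (R − 42):
  B = 10
  R = 91 − 42 = 49
  P = 166 − 6·10 − 3·49 = -41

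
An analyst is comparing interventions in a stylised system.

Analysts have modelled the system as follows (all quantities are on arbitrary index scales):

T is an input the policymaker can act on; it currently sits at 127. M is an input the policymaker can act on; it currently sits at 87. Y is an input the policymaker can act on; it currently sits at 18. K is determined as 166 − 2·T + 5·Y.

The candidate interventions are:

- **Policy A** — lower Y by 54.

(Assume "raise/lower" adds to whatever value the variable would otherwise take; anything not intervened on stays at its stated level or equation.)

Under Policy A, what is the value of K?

-268

Policy A (Y − 54):
  T = 127
  Y = 18 − 54 = -36
  K = 166 − 2·127 + 5·(-36) = -268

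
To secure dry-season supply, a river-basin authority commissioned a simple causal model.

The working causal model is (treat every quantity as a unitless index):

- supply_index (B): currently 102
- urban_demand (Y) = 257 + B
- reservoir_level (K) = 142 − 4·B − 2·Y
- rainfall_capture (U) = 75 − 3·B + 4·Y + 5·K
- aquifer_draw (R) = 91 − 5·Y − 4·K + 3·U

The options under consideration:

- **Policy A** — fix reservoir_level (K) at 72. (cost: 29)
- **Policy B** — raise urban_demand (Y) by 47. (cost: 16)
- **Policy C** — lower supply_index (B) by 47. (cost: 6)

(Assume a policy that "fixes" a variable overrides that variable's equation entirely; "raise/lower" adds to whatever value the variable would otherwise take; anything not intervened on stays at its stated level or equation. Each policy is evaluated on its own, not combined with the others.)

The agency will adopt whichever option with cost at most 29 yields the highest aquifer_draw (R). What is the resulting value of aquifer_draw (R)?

Policy A (K := 72):
  B = 102
  Y = 257 + 102 = 359
  K = 72
  U = 75 − 3·102 + 4·359 + 5·72 = 1565
  R = 91 − 5·359 − 4·72 + 3·1565 = 2703
Policy B (Y + 47):
  B = 102
  Y = 257 + 102 (+47 from intervention) = 406
  K = 142 − 4·102 − 2·406 = -1078
  U = 75 − 3·102 + 4·406 + 5·(-1078) = -3997
  R = 91 − 5·406 − 4·(-1078) + 3·(-3997) = -9618
Policy C (B − 47):
  B = 102 − 47 = 55
  Y = 257 + 55 = 312
  K = 142 − 4·55 − 2·312 = -702
  U = 75 − 3·55 + 4·312 + 5·(-702) = -2352
  R = 91 − 5·312 − 4·(-702) + 3·(-2352) = -5717
Comparing — Policy A: R=2703, Policy B: R=-9618, Policy C: R=-5717. Highest is 2703 (Policy A).

2703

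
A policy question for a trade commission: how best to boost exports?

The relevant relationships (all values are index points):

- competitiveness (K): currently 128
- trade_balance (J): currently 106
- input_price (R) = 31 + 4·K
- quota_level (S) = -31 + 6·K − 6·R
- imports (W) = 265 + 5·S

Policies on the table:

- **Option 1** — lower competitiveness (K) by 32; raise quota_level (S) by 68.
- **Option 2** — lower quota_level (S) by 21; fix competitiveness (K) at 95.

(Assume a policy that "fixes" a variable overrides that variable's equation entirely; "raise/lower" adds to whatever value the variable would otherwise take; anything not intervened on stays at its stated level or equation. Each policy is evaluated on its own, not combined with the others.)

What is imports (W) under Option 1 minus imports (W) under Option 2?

Option 1 (K − 32, S + 68):
  K = 128 − 32 = 96
  R = 31 + 4·96 = 415
  S = -31 + 6·96 − 6·415 (+68 from intervention) = -1877
  W = 265 + 5·(-1877) = -9120
Option 2 (S − 21, K := 95):
  K = 95
  R = 31 + 4·95 = 411
  S = -31 + 6·95 − 6·411 (−21 from intervention) = -1948
  W = 265 + 5·(-1948) = -9475
W: -9120 − (-9475) = 355

355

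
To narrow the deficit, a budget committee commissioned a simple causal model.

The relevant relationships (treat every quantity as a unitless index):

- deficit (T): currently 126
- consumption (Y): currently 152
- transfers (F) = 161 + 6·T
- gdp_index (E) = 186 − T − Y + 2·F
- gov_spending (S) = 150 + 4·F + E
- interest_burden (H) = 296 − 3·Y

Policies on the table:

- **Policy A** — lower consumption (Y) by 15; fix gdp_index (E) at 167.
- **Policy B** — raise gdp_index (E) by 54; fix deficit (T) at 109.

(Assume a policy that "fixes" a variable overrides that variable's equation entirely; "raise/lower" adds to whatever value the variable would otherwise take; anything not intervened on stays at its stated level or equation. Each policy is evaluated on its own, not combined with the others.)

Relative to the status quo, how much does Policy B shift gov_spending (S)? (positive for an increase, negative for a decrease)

Baseline:
  T = 126
  Y = 152
  F = 161 + 6·126 = 917
  E = 186 − 126 − 152 + 2·917 = 1742
  S = 150 + 4·917 + 1742 = 5560
Policy B (E + 54, T := 109):
  T = 109
  Y = 152
  F = 161 + 6·109 = 815
  E = 186 − 109 − 152 + 2·815 (+54 from intervention) = 1609
  S = 150 + 4·815 + 1609 = 5019
Change in S: 5019 − 5560 = -541

-541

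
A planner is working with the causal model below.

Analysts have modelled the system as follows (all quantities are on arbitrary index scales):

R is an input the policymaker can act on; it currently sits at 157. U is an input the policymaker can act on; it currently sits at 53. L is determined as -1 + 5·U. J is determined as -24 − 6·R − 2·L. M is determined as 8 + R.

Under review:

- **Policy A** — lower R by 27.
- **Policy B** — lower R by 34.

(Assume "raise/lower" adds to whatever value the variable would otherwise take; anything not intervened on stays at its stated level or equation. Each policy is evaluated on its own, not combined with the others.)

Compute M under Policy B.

131

Policy B (R − 34):
  R = 157 − 34 = 123
  M = 8 + 123 = 131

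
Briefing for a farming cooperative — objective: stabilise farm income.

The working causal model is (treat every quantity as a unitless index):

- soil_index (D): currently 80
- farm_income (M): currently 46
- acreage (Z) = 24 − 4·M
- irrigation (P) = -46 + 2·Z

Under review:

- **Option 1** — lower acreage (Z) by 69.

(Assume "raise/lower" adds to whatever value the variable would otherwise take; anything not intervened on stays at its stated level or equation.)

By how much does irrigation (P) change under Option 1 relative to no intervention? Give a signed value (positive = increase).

Baseline:
  M = 46
  Z = 24 − 4·46 = -160
  P = -46 + 2·(-160) = -366
Option 1 (Z − 69):
  M = 46
  Z = 24 − 4·46 (−69 from intervention) = -229
  P = -46 + 2·(-229) = -504
Change in P: -504 − (-366) = -138

-138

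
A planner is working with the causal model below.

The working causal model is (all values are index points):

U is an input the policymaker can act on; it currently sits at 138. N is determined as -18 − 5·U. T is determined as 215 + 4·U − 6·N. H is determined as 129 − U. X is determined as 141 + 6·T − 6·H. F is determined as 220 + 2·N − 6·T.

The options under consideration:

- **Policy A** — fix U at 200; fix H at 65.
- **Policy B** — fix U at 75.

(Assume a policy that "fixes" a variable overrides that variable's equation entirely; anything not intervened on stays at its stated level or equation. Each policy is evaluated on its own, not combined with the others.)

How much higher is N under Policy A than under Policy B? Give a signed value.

Policy A (U := 200, H := 65):
  U = 200
  N = -18 − 5·200 = -1018
Policy B (U := 75):
  U = 75
  N = -18 − 5·75 = -393
N: -1018 − (-393) = -625

-625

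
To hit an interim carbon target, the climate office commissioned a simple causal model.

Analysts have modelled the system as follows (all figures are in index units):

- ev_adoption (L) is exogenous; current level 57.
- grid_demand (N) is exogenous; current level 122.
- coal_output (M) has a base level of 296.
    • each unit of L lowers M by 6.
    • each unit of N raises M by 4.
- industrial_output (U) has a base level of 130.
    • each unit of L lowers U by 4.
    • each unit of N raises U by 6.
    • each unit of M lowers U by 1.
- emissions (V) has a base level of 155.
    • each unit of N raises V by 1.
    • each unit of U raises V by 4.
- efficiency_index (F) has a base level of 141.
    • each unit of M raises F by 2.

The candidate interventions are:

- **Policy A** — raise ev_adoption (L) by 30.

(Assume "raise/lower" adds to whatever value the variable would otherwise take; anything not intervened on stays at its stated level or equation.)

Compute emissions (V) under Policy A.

Policy A (L + 30):
  L = 57 + 30 = 87
  N = 122
  M = 296 − 6·87 + 4·122 = 262
  U = 130 − 4·87 + 6·122 − 262 = 252
  V = 155 + 122 + 4·252 = 1285

1285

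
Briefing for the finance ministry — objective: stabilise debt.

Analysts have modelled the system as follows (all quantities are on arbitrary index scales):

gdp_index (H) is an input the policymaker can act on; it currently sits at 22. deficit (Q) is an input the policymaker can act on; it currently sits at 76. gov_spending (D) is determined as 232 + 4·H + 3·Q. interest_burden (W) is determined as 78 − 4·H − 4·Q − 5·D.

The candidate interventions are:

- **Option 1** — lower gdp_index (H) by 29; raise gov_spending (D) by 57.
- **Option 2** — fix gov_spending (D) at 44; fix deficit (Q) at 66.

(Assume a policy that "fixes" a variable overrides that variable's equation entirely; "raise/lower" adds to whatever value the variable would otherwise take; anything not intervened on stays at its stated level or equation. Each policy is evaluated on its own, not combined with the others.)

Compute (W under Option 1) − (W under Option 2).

-2149

Option 1 (H − 29, D + 57):
  H = 22 − 29 = -7
  Q = 76
  D = 232 + 4·(-7) + 3·76 (+57 from intervention) = 489
  W = 78 − 4·(-7) − 4·76 − 5·489 = -2643
Option 2 (D := 44, Q := 66):
  H = 22
  Q = 66
  D = 44
  W = 78 − 4·22 − 4·66 − 5·44 = -494
W: -2643 − (-494) = -2149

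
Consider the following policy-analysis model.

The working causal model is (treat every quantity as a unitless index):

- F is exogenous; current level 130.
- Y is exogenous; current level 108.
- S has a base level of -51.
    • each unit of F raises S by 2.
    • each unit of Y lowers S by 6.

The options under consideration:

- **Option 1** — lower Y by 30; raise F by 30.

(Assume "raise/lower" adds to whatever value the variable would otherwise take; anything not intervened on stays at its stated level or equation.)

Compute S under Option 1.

-199

Option 1 (Y − 30, F + 30):
  F = 130 + 30 = 160
  Y = 108 − 30 = 78
  S = -51 + 2·160 − 6·78 = -199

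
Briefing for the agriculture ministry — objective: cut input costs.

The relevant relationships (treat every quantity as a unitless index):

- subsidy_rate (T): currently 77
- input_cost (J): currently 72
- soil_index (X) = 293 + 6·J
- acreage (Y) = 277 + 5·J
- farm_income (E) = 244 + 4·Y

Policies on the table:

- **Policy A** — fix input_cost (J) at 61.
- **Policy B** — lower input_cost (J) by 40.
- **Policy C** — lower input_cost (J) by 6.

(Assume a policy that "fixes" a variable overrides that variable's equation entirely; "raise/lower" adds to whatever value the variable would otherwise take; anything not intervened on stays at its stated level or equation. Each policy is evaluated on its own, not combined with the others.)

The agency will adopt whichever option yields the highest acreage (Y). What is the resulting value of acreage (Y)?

Policy A (J := 61):
  J = 61
  Y = 277 + 5·61 = 582
Policy B (J − 40):
  J = 72 − 40 = 32
  Y = 277 + 5·32 = 437
Policy C (J − 6):
  J = 72 − 6 = 66
  Y = 277 + 5·66 = 607
Comparing — Policy A: Y=582, Policy B: Y=437, Policy C: Y=607. Highest is 607 (Policy C).

607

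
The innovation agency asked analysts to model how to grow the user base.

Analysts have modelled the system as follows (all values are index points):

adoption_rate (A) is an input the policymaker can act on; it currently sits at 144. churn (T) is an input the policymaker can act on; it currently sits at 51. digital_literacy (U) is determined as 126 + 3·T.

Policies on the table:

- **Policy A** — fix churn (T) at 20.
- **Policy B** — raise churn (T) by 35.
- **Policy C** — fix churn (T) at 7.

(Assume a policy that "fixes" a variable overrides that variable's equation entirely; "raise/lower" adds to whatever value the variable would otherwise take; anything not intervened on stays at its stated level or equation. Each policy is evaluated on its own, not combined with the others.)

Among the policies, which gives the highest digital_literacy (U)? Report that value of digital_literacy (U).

384

Policy A (T := 20):
  T = 20
  U = 126 + 3·20 = 186
Policy B (T + 35):
  T = 51 + 35 = 86
  U = 126 + 3·86 = 384
Policy C (T := 7):
  T = 7
  U = 126 + 3·7 = 147
Comparing — Policy A: U=186, Policy B: U=384, Policy C: U=147. Highest is 384 (Policy B).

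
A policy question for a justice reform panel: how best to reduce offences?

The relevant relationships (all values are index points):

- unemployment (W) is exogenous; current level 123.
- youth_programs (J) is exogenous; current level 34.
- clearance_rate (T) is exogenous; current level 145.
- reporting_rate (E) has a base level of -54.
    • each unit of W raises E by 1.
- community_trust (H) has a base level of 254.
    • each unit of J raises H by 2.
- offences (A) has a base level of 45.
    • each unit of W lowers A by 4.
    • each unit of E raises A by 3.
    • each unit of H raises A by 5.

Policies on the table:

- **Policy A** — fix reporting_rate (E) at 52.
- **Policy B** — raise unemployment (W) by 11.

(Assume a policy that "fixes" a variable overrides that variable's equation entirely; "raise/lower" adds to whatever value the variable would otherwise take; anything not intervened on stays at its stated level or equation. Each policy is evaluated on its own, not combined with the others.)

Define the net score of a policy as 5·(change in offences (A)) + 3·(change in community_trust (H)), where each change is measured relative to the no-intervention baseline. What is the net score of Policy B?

Baseline:
  W = 123
  J = 34
  E = -54 + 123 = 69
  H = 254 + 2·34 = 322
  A = 45 − 4·123 + 3·69 + 5·322 = 1370
Policy B (W + 11):
  W = 123 + 11 = 134
  J = 34
  E = -54 + 134 = 80
  H = 254 + 2·34 = 322
  A = 45 − 4·134 + 3·80 + 5·322 = 1359
ΔA = 1359 − 1370 = -11; ΔH = 322 − 322 = 0
Score = 5·(-11) + 3·0 = -55

-55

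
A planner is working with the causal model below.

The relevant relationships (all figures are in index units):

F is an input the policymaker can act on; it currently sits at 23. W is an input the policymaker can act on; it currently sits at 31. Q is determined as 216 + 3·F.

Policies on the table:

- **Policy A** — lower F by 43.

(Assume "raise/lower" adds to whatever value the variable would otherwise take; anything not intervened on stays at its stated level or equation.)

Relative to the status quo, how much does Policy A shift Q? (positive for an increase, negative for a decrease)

-129

Baseline:
  F = 23
  Q = 216 + 3·23 = 285
Policy A (F − 43):
  F = 23 − 43 = -20
  Q = 216 + 3·(-20) = 156
Change in Q: 156 − 285 = -129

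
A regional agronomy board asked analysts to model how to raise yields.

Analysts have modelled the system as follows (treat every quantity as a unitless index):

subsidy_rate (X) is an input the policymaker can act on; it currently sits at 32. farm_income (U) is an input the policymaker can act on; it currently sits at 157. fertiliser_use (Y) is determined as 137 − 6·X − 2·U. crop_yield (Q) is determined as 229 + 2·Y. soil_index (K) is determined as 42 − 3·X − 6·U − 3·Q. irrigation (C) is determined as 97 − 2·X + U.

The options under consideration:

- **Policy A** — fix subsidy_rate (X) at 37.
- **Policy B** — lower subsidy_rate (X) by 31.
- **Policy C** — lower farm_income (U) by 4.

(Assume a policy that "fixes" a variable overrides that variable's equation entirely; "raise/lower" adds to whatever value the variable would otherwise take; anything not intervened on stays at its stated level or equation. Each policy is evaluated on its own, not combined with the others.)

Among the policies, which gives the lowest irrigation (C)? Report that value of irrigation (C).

180

Policy A (X := 37):
  X = 37
  U = 157
  C = 97 − 2·37 + 157 = 180
Policy B (X − 31):
  X = 32 − 31 = 1
  U = 157
  C = 97 − 2·1 + 157 = 252
Policy C (U − 4):
  X = 32
  U = 157 − 4 = 153
  C = 97 − 2·32 + 153 = 186
Comparing — Policy A: C=180, Policy B: C=252, Policy C: C=186. Lowest is 180 (Policy A).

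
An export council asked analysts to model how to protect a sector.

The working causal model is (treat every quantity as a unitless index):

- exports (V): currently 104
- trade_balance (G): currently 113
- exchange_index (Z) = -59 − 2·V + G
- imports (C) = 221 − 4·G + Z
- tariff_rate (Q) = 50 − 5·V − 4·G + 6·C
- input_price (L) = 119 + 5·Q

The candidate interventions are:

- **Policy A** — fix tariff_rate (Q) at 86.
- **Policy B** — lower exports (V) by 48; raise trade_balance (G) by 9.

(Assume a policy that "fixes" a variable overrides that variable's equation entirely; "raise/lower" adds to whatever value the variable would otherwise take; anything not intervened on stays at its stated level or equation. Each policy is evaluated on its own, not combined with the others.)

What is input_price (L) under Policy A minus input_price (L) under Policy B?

13500

Policy A (Q := 86):
  V = 104
  G = 113
  Z = -59 − 2·104 + 113 = -154
  C = 221 − 4·113 + (-154) = -385
  Q = 86
  L = 119 + 5·86 = 549
Policy B (V − 48, G + 9):
  V = 104 − 48 = 56
  G = 113 + 9 = 122
  Z = -59 − 2·56 + 122 = -49
  C = 221 − 4·122 + (-49) = -316
  Q = 50 − 5·56 − 4·122 + 6·(-316) = -2614
  L = 119 + 5·(-2614) = -12951
L: 549 − (-12951) = 13500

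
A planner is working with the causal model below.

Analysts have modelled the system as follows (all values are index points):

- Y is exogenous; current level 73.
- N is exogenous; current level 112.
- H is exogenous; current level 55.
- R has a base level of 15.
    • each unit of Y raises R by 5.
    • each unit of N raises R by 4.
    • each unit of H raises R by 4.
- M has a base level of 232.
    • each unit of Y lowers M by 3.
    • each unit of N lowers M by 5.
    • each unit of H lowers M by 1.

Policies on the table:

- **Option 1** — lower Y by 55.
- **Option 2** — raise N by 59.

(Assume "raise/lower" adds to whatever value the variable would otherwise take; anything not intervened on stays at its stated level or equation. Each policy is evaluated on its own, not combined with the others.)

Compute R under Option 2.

Option 2 (N + 59):
  Y = 73
  N = 112 + 59 = 171
  H = 55
  R = 15 + 5·73 + 4·171 + 4·55 = 1284

1284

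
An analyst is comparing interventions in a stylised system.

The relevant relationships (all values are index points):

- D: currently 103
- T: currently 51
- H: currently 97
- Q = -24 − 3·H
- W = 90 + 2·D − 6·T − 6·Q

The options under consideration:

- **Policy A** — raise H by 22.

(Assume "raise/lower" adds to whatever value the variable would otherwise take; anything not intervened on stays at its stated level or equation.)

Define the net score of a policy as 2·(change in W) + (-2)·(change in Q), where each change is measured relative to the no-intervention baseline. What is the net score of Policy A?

Baseline:
  D = 103
  T = 51
  H = 97
  Q = -24 − 3·97 = -315
  W = 90 + 2·103 − 6·51 − 6·(-315) = 1880
Policy A (H + 22):
  D = 103
  T = 51
  H = 97 + 22 = 119
  Q = -24 − 3·119 = -381
  W = 90 + 2·103 − 6·51 − 6·(-381) = 2276
ΔW = 2276 − 1880 = 396; ΔQ = -381 − (-315) = -66
Score = 2·396 + (-2)·(-66) = 924

924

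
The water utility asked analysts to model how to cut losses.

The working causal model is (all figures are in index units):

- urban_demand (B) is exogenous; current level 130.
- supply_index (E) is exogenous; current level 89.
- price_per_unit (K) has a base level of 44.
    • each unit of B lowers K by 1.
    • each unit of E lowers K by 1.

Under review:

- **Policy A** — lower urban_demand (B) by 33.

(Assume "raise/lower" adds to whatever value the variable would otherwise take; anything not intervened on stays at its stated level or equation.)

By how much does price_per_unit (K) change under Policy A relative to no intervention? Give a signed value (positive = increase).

Baseline:
  B = 130
  E = 89
  K = 44 − 130 − 89 = -175
Policy A (B − 33):
  B = 130 − 33 = 97
  E = 89
  K = 44 − 97 − 89 = -142
Change in K: -142 − (-175) = 33

33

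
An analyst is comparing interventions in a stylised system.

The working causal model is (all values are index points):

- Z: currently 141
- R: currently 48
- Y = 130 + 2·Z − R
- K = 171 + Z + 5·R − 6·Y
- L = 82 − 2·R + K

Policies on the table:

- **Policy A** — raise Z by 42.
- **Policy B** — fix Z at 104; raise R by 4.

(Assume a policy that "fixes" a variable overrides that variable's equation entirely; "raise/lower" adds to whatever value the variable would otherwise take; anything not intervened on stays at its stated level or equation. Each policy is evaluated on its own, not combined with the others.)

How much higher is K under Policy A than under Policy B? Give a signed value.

Policy A (Z + 42):
  Z = 141 + 42 = 183
  R = 48
  Y = 130 + 2·183 − 48 = 448
  K = 171 + 183 + 5·48 − 6·448 = -2094
Policy B (Z := 104, R + 4):
  Z = 104
  R = 48 + 4 = 52
  Y = 130 + 2·104 − 52 = 286
  K = 171 + 104 + 5·52 − 6·286 = -1181
K: -2094 − (-1181) = -913

-913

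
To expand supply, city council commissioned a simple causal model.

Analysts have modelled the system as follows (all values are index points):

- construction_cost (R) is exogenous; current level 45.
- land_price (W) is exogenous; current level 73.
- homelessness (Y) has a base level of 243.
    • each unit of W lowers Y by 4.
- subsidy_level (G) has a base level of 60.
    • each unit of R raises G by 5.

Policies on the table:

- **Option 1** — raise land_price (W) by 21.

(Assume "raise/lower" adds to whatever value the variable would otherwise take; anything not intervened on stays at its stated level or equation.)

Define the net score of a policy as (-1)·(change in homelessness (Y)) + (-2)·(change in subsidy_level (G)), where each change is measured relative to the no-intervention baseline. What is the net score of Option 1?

Baseline:
  R = 45
  W = 73
  Y = 243 − 4·73 = -49
  G = 60 + 5·45 = 285
Option 1 (W + 21):
  R = 45
  W = 73 + 21 = 94
  Y = 243 − 4·94 = -133
  G = 60 + 5·45 = 285
ΔY = -133 − (-49) = -84; ΔG = 285 − 285 = 0
Score = (-1)·(-84) + (-2)·0 = 84

84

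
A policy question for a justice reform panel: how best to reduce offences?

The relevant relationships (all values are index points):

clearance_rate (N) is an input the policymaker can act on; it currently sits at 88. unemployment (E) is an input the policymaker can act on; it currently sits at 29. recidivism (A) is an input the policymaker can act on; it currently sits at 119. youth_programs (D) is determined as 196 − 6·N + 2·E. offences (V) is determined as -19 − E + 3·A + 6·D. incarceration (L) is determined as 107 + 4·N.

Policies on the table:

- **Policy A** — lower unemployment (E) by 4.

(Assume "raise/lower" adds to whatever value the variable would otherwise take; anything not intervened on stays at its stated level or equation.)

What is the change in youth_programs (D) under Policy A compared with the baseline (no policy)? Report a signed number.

Baseline:
  N = 88
  E = 29
  D = 196 − 6·88 + 2·29 = -274
Policy A (E − 4):
  N = 88
  E = 29 − 4 = 25
  D = 196 − 6·88 + 2·25 = -282
Change in D: -282 − (-274) = -8

-8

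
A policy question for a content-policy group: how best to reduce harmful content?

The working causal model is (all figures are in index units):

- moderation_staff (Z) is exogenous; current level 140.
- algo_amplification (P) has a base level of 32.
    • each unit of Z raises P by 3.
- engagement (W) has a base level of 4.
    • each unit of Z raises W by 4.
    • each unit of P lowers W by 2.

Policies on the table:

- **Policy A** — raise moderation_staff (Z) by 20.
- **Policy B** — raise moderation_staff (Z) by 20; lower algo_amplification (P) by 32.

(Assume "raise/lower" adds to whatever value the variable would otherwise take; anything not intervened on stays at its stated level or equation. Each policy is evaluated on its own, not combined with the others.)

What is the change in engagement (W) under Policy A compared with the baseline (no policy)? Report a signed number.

-40

Baseline:
  Z = 140
  P = 32 + 3·140 = 452
  W = 4 + 4·140 − 2·452 = -340
Policy A (Z + 20):
  Z = 140 + 20 = 160
  P = 32 + 3·160 = 512
  W = 4 + 4·160 − 2·512 = -380
Change in W: -380 − (-340) = -40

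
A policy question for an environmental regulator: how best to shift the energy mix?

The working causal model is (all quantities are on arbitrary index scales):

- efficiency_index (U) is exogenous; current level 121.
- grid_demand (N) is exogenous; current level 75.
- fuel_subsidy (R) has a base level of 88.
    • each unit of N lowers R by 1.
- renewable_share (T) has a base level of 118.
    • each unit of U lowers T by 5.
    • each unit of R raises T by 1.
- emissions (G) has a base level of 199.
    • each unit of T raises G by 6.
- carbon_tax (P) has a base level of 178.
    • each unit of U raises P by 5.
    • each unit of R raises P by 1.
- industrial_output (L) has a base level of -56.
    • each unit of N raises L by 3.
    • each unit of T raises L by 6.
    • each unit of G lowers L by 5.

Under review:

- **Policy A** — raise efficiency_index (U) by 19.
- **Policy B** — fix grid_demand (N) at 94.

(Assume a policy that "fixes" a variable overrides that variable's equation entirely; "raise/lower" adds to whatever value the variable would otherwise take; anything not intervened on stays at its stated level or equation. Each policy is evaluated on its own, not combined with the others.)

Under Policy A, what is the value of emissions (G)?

-3215

Policy A (U + 19):
  U = 121 + 19 = 140
  N = 75
  R = 88 − 75 = 13
  T = 118 − 5·140 + 13 = -569
  G = 199 + 6·(-569) = -3215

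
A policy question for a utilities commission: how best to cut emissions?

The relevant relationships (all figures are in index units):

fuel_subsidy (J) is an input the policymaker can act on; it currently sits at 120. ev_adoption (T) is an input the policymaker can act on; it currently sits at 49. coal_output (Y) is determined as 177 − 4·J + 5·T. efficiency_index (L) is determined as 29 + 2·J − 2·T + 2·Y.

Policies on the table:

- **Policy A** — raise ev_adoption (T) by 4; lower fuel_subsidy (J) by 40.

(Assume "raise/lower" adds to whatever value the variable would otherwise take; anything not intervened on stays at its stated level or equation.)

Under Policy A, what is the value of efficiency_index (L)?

327

Policy A (T + 4, J − 40):
  J = 120 − 40 = 80
  T = 49 + 4 = 53
  Y = 177 − 4·80 + 5·53 = 122
  L = 29 + 2·80 − 2·53 + 2·122 = 327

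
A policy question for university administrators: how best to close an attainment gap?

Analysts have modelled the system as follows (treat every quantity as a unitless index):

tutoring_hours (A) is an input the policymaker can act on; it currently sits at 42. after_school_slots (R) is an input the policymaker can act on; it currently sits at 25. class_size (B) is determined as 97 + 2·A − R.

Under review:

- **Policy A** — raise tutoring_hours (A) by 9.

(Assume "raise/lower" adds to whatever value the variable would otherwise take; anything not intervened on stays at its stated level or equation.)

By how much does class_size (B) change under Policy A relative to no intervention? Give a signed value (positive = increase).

Baseline:
  A = 42
  R = 25
  B = 97 + 2·42 − 25 = 156
Policy A (A + 9):
  A = 42 + 9 = 51
  R = 25
  B = 97 + 2·51 − 25 = 174
Change in B: 174 − 156 = 18

18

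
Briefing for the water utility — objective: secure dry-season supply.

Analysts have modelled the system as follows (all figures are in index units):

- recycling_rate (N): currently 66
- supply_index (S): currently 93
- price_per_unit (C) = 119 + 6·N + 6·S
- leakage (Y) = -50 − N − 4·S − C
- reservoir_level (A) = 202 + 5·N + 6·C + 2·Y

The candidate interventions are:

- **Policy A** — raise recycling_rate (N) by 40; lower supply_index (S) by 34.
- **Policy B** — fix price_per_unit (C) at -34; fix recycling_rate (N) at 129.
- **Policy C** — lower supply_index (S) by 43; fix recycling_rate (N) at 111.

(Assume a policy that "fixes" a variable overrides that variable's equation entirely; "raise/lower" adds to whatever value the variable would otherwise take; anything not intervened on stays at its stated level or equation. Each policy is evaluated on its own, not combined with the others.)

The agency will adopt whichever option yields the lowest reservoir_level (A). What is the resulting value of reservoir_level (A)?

Policy A (N + 40, S − 34):
  N = 66 + 40 = 106
  S = 93 − 34 = 59
  C = 119 + 6·106 + 6·59 = 1109
  Y = -50 − 106 − 4·59 − 1109 = -1501
  A = 202 + 5·106 + 6·1109 + 2·(-1501) = 4384
Policy B (C := -34, N := 129):
  N = 129
  S = 93
  C = -34
  Y = -50 − 129 − 4·93 − (-34) = -517
  A = 202 + 5·129 + 6·(-34) + 2·(-517) = -391
Policy C (S − 43, N := 111):
  N = 111
  S = 93 − 43 = 50
  C = 119 + 6·111 + 6·50 = 1085
  Y = -50 − 111 − 4·50 − 1085 = -1446
  A = 202 + 5·111 + 6·1085 + 2·(-1446) = 4375
Comparing — Policy A: A=4384, Policy B: A=-391, Policy C: A=4375. Lowest is -391 (Policy B).

-391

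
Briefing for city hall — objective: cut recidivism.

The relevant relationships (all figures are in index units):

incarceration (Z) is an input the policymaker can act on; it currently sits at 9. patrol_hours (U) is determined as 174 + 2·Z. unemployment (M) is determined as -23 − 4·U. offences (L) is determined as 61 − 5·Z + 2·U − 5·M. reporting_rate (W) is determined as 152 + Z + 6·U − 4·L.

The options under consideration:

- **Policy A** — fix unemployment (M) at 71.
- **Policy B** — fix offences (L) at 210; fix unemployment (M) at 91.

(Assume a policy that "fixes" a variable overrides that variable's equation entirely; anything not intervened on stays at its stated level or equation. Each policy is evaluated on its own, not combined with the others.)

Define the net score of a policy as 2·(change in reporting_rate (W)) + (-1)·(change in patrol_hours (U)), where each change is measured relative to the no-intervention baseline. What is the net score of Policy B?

Baseline:
  Z = 9
  U = 174 + 2·9 = 192
  M = -23 − 4·192 = -791
  L = 61 − 5·9 + 2·192 − 5·(-791) = 4355
  W = 152 + 9 + 6·192 − 4·4355 = -16107
Policy B (L := 210, M := 91):
  Z = 9
  U = 174 + 2·9 = 192
  M = 91
  L = 210
  W = 152 + 9 + 6·192 − 4·210 = 473
ΔW = 473 − (-16107) = 16580; ΔU = 192 − 192 = 0
Score = 2·16580 + (-1)·0 = 33160

33160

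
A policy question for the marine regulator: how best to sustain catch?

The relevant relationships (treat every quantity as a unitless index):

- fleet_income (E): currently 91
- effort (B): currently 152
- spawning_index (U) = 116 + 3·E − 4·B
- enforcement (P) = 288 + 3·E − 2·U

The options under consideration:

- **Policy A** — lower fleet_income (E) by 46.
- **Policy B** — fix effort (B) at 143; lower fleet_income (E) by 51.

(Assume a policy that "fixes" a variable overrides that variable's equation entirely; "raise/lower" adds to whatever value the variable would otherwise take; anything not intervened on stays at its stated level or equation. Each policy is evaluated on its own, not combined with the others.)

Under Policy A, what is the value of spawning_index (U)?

Policy A (E − 46):
  E = 91 − 46 = 45
  B = 152
  U = 116 + 3·45 − 4·152 = -357

-357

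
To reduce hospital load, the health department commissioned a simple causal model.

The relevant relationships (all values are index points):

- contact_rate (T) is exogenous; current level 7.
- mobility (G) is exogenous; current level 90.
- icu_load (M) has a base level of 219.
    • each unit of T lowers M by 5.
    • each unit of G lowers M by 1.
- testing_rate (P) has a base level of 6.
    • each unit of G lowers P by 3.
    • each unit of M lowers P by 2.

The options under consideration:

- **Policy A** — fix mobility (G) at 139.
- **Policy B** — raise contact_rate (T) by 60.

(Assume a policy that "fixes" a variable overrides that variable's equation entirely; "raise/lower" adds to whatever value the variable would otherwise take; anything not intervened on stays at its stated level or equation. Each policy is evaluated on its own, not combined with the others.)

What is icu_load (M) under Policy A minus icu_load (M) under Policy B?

251

Policy A (G := 139):
  T = 7
  G = 139
  M = 219 − 5·7 − 139 = 45
Policy B (T + 60):
  T = 7 + 60 = 67
  G = 90
  M = 219 − 5·67 − 90 = -206
M: 45 − (-206) = 251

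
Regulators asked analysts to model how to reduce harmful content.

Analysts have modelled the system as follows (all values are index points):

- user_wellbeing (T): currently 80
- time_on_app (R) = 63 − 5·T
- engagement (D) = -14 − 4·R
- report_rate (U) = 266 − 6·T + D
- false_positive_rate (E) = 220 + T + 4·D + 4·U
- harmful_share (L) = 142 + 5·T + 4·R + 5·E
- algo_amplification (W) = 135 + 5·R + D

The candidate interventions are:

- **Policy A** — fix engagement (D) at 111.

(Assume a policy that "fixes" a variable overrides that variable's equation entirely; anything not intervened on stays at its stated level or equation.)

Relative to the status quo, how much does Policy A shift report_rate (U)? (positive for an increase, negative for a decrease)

Baseline:
  T = 80
  R = 63 − 5·80 = -337
  D = -14 − 4·(-337) = 1334
  U = 266 − 6·80 + 1334 = 1120
Policy A (D := 111):
  T = 80
  R = 63 − 5·80 = -337
  D = 111
  U = 266 − 6·80 + 111 = -103
Change in U: -103 − 1120 = -1223

-1223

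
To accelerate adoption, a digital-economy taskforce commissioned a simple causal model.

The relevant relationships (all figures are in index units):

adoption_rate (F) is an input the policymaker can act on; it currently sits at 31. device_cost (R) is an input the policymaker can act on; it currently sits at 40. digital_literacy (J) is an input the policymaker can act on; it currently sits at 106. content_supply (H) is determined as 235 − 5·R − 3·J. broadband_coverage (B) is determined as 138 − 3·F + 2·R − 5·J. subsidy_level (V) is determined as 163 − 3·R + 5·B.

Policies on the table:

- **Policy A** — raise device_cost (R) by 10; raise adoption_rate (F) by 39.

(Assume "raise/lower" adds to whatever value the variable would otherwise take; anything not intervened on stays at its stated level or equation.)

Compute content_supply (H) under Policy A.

-333

Policy A (R + 10, F + 39):
  R = 40 + 10 = 50
  J = 106
  H = 235 − 5·50 − 3·106 = -333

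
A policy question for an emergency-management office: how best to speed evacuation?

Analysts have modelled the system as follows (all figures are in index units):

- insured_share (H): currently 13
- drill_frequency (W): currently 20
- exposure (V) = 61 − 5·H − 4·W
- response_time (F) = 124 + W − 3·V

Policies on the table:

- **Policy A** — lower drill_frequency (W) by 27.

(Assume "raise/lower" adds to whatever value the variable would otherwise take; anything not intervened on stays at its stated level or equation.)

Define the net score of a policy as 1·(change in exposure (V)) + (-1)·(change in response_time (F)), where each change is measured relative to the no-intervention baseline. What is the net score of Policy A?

Baseline:
  H = 13
  W = 20
  V = 61 − 5·13 − 4·20 = -84
  F = 124 + 20 − 3·(-84) = 396
Policy A (W − 27):
  H = 13
  W = 20 − 27 = -7
  V = 61 − 5·13 − 4·(-7) = 24
  F = 124 + (-7) − 3·24 = 45
ΔV = 24 − (-84) = 108; ΔF = 45 − 396 = -351
Score = 1·108 + (-1)·(-351) = 459

459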